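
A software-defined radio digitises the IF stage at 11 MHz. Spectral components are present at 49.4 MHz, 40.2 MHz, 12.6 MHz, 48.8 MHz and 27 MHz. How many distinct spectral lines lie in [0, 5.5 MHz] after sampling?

fs/2 = 5.5 MHz.
49.4 MHz mod fs = 5.4 MHz.
5.4 MHz ≤ fs/2 = 5.5 MHz, appears at 5.4 MHz.
40.2 MHz mod fs = 7.2 MHz.
7.2 MHz > fs/2 = 5.5 MHz, folds to fs − 7.2 MHz = 3.8 MHz.
12.6 MHz mod fs = 1.6 MHz.
1.6 MHz ≤ fs/2 = 5.5 MHz, appears at 1.6 MHz.
48.8 MHz mod fs = 4.8 MHz.
4.8 MHz ≤ fs/2 = 5.5 MHz, appears at 4.8 MHz.
27 MHz mod fs = 5 MHz.
5 MHz ≤ fs/2 = 5.5 MHz, appears at 5 MHz.
Distinct values: {1.6 MHz, 3.8 MHz, 4.8 MHz, 5 MHz, 5.4 MHz} → 5.

5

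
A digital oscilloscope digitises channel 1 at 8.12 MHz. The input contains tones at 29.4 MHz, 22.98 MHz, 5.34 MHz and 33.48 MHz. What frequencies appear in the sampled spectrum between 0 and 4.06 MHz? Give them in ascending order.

fs/2 = 4.06 MHz.
29.4 MHz mod fs = 5.04 MHz.
5.04 MHz > fs/2 = 4.06 MHz, folds to fs − 5.04 MHz = 3.08 MHz.
22.98 MHz mod fs = 6.74 MHz.
6.74 MHz > fs/2 = 4.06 MHz, folds to fs − 6.74 MHz = 1.38 MHz.
5.34 MHz > fs/2 = 4.06 MHz, folds to fs − 5.34 MHz = 2.78 MHz.
33.48 MHz mod fs = 1 MHz.
1 MHz ≤ fs/2 = 4.06 MHz, appears at 1 MHz.
Distinct values: {1 MHz, 1.38 MHz, 2.78 MHz, 3.08 MHz}.

1 MHz, 1.38 MHz, 2.78 MHz, 3.08 MHz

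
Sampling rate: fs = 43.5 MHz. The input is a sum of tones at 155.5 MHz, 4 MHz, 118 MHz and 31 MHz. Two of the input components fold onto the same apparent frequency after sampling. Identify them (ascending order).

31 MHz, 118 MHz

fs/2 = 21.75 MHz.
155.5 MHz mod fs = 25 MHz.
25 MHz > fs/2 = 21.75 MHz, folds to fs − 25 MHz = 18.5 MHz.
4 MHz ≤ fs/2 = 21.75 MHz, passes unchanged.
118 MHz mod fs = 31 MHz.
31 MHz > fs/2 = 21.75 MHz, folds to fs − 31 MHz = 12.5 MHz.
31 MHz > fs/2 = 21.75 MHz, folds to fs − 31 MHz = 12.5 MHz.
31 MHz and 118 MHz both map to 12.5 MHz.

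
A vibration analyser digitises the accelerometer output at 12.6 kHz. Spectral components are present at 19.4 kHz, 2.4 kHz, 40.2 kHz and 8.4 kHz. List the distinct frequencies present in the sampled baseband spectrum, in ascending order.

fs/2 = 6.3 kHz.
19.4 kHz mod fs = 6.8 kHz.
6.8 kHz > fs/2 = 6.3 kHz, folds to fs − 6.8 kHz = 5.8 kHz.
2.4 kHz ≤ fs/2 = 6.3 kHz, passes unchanged.
40.2 kHz mod fs = 2.4 kHz.
2.4 kHz ≤ fs/2 = 6.3 kHz, appears at 2.4 kHz.
8.4 kHz > fs/2 = 6.3 kHz, folds to fs − 8.4 kHz = 4.2 kHz.
Distinct values: {2.4 kHz, 4.2 kHz, 5.8 kHz}.

2.4 kHz, 4.2 kHz, 5.8 kHz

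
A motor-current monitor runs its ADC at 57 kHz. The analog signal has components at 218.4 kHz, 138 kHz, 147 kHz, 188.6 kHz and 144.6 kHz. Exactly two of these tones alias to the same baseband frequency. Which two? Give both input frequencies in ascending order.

138 kHz, 147 kHz

fs/2 = 28.5 kHz.
218.4 kHz mod fs = 47.4 kHz.
47.4 kHz > fs/2 = 28.5 kHz, folds to fs − 47.4 kHz = 9.6 kHz.
138 kHz mod fs = 24 kHz.
24 kHz ≤ fs/2 = 28.5 kHz, appears at 24 kHz.
147 kHz mod fs = 33 kHz.
33 kHz > fs/2 = 28.5 kHz, folds to fs − 33 kHz = 24 kHz.
188.6 kHz mod fs = 17.6 kHz.
17.6 kHz ≤ fs/2 = 28.5 kHz, appears at 17.6 kHz.
144.6 kHz mod fs = 30.6 kHz.
30.6 kHz > fs/2 = 28.5 kHz, folds to fs − 30.6 kHz = 26.4 kHz.
138 kHz and 147 kHz both map to 24 kHz.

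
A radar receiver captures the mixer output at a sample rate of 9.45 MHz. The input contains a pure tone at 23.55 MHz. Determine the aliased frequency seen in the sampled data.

4.65 MHz

23.55 MHz mod fs = 4.65 MHz.
4.65 MHz ≤ fs/2 = 4.725 MHz, appears at 4.65 MHz.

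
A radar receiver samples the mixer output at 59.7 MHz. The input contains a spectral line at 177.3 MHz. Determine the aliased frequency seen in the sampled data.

177.3 MHz mod fs = 57.9 MHz.
57.9 MHz > fs/2 = 29.85 MHz, folds to fs − 57.9 MHz = 1.8 MHz.

1.8 MHz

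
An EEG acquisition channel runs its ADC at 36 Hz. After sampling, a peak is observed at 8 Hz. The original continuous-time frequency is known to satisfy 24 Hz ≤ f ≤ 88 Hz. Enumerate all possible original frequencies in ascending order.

Frequencies that alias to 8 Hz are k·fs ± 8 Hz for integer k ≥ 0.
k=0: 8 Hz.
k=1: 28 Hz, 44 Hz.
k=2: 64 Hz, 80 Hz.
k=3: 100 Hz, 116 Hz.
Within [24 Hz, 88 Hz]: 28 Hz, 44 Hz, 64 Hz, 80 Hz.

28 Hz, 44 Hz, 64 Hz, 80 Hz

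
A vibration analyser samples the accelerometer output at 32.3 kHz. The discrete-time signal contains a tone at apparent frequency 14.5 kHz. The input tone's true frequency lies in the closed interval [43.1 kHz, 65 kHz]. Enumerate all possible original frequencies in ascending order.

Frequencies that alias to 14.5 kHz are k·fs ± 14.5 kHz for integer k ≥ 0.
k=0: 14.5 kHz.
k=1: 17.8 kHz, 46.8 kHz.
k=2: 50.1 kHz, 79.1 kHz.
k=3: 82.4 kHz, 111.4 kHz.
Within [43.1 kHz, 65 kHz]: 46.8 kHz, 50.1 kHz.

46.8 kHz, 50.1 kHz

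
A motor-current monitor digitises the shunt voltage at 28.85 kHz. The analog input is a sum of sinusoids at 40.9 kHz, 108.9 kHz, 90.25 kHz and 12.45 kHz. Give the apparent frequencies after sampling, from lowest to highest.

3.7 kHz, 6.5 kHz, 12.05 kHz, 12.45 kHz

fs/2 = 14.425 kHz.
40.9 kHz mod fs = 12.05 kHz.
12.05 kHz ≤ fs/2 = 14.425 kHz, appears at 12.05 kHz.
108.9 kHz mod fs = 22.35 kHz.
22.35 kHz > fs/2 = 14.425 kHz, folds to fs − 22.35 kHz = 6.5 kHz.
90.25 kHz mod fs = 3.7 kHz.
3.7 kHz ≤ fs/2 = 14.425 kHz, appears at 3.7 kHz.
12.45 kHz ≤ fs/2 = 14.425 kHz, passes unchanged.
Distinct values: {3.7 kHz, 6.5 kHz, 12.05 kHz, 12.45 kHz}.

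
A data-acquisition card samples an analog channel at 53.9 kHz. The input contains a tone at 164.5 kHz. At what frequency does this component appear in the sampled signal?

164.5 kHz mod fs = 2.8 kHz.
2.8 kHz ≤ fs/2 = 26.95 kHz, appears at 2.8 kHz.

2.8 kHz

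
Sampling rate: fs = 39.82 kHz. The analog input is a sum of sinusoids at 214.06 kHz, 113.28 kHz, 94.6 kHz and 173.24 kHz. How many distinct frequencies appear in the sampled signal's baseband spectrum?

fs/2 = 19.91 kHz.
214.06 kHz mod fs = 14.96 kHz.
14.96 kHz ≤ fs/2 = 19.91 kHz, appears at 14.96 kHz.
113.28 kHz mod fs = 33.64 kHz.
33.64 kHz > fs/2 = 19.91 kHz, folds to fs − 33.64 kHz = 6.18 kHz.
94.6 kHz mod fs = 14.96 kHz.
14.96 kHz ≤ fs/2 = 19.91 kHz, appears at 14.96 kHz.
173.24 kHz mod fs = 13.96 kHz.
13.96 kHz ≤ fs/2 = 19.91 kHz, appears at 13.96 kHz.
Distinct values: {6.18 kHz, 13.96 kHz, 14.96 kHz} → 3.

3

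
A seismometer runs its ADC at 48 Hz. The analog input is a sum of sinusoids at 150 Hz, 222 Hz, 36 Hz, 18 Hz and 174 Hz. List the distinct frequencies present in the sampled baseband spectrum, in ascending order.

fs/2 = 24 Hz.
150 Hz mod fs = 6 Hz.
6 Hz ≤ fs/2 = 24 Hz, appears at 6 Hz.
222 Hz mod fs = 30 Hz.
30 Hz > fs/2 = 24 Hz, folds to fs − 30 Hz = 18 Hz.
36 Hz > fs/2 = 24 Hz, folds to fs − 36 Hz = 12 Hz.
18 Hz ≤ fs/2 = 24 Hz, passes unchanged.
174 Hz mod fs = 30 Hz.
30 Hz > fs/2 = 24 Hz, folds to fs − 30 Hz = 18 Hz.
Distinct values: {6 Hz, 12 Hz, 18 Hz}.

6 Hz, 12 Hz, 18 Hz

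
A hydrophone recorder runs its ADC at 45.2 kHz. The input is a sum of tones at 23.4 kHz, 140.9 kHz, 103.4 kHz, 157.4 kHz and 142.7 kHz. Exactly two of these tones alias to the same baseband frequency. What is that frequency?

21.8 kHz

fs/2 = 22.6 kHz.
23.4 kHz > fs/2 = 22.6 kHz, folds to fs − 23.4 kHz = 21.8 kHz.
140.9 kHz mod fs = 5.3 kHz.
5.3 kHz ≤ fs/2 = 22.6 kHz, appears at 5.3 kHz.
103.4 kHz mod fs = 13 kHz.
13 kHz ≤ fs/2 = 22.6 kHz, appears at 13 kHz.
157.4 kHz mod fs = 21.8 kHz.
21.8 kHz ≤ fs/2 = 22.6 kHz, appears at 21.8 kHz.
142.7 kHz mod fs = 7.1 kHz.
7.1 kHz ≤ fs/2 = 22.6 kHz, appears at 7.1 kHz.
23.4 kHz and 157.4 kHz both map to 21.8 kHz.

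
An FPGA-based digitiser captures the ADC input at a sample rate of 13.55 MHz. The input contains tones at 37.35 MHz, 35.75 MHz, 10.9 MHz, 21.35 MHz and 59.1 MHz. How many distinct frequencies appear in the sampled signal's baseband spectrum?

4

fs/2 = 6.775 MHz.
37.35 MHz mod fs = 10.25 MHz.
10.25 MHz > fs/2 = 6.775 MHz, folds to fs − 10.25 MHz = 3.3 MHz.
35.75 MHz mod fs = 8.65 MHz.
8.65 MHz > fs/2 = 6.775 MHz, folds to fs − 8.65 MHz = 4.9 MHz.
10.9 MHz > fs/2 = 6.775 MHz, folds to fs − 10.9 MHz = 2.65 MHz.
21.35 MHz mod fs = 7.8 MHz.
7.8 MHz > fs/2 = 6.775 MHz, folds to fs − 7.8 MHz = 5.75 MHz.
59.1 MHz mod fs = 4.9 MHz.
4.9 MHz ≤ fs/2 = 6.775 MHz, appears at 4.9 MHz.
Distinct values: {2.65 MHz, 3.3 MHz, 4.9 MHz, 5.75 MHz} → 4.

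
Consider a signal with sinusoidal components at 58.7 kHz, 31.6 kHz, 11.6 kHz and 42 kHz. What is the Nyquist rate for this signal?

Highest-frequency component: 58.7 kHz.
Nyquist rate = 2 × 58.7 kHz = 117.4 kHz.

117.4 kHz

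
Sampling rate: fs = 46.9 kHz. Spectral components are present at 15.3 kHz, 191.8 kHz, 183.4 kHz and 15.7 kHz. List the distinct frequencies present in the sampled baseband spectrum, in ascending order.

fs/2 = 23.45 kHz.
15.3 kHz ≤ fs/2 = 23.45 kHz, passes unchanged.
191.8 kHz mod fs = 4.2 kHz.
4.2 kHz ≤ fs/2 = 23.45 kHz, appears at 4.2 kHz.
183.4 kHz mod fs = 42.7 kHz.
42.7 kHz > fs/2 = 23.45 kHz, folds to fs − 42.7 kHz = 4.2 kHz.
15.7 kHz ≤ fs/2 = 23.45 kHz, passes unchanged.
Distinct values: {4.2 kHz, 15.3 kHz, 15.7 kHz}.

4.2 kHz, 15.3 kHz, 15.7 kHz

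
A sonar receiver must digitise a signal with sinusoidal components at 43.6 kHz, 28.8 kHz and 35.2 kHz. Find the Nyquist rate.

Highest-frequency component: 43.6 kHz.
Nyquist rate = 2 × 43.6 kHz = 87.2 kHz.

87.2 kHz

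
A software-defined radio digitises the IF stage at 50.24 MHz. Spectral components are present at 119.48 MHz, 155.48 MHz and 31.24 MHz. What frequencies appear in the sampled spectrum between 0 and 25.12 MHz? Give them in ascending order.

fs/2 = 25.12 MHz.
119.48 MHz mod fs = 19 MHz.
19 MHz ≤ fs/2 = 25.12 MHz, appears at 19 MHz.
155.48 MHz mod fs = 4.76 MHz.
4.76 MHz ≤ fs/2 = 25.12 MHz, appears at 4.76 MHz.
31.24 MHz > fs/2 = 25.12 MHz, folds to fs − 31.24 MHz = 19 MHz.
Distinct values: {4.76 MHz, 19 MHz}.

4.76 MHz, 19 MHz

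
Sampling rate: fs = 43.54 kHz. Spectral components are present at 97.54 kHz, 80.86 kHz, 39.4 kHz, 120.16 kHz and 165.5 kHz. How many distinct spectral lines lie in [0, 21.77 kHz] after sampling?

4

fs/2 = 21.77 kHz.
97.54 kHz mod fs = 10.46 kHz.
10.46 kHz ≤ fs/2 = 21.77 kHz, appears at 10.46 kHz.
80.86 kHz mod fs = 37.32 kHz.
37.32 kHz > fs/2 = 21.77 kHz, folds to fs − 37.32 kHz = 6.22 kHz.
39.4 kHz > fs/2 = 21.77 kHz, folds to fs − 39.4 kHz = 4.14 kHz.
120.16 kHz mod fs = 33.08 kHz.
33.08 kHz > fs/2 = 21.77 kHz, folds to fs − 33.08 kHz = 10.46 kHz.
165.5 kHz mod fs = 34.88 kHz.
34.88 kHz > fs/2 = 21.77 kHz, folds to fs − 34.88 kHz = 8.66 kHz.
Distinct values: {4.14 kHz, 6.22 kHz, 8.66 kHz, 10.46 kHz} → 4.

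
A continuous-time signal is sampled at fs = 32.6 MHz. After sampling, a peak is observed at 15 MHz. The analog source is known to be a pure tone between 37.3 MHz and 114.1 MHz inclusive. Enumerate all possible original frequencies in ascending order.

47.6 MHz, 50.2 MHz, 80.2 MHz, 82.8 MHz, 112.8 MHz

Frequencies that alias to 15 MHz are k·fs ± 15 MHz for integer k ≥ 0.
k=0: 15 MHz.
k=1: 17.6 MHz, 47.6 MHz.
k=2: 50.2 MHz, 80.2 MHz.
k=3: 82.8 MHz, 112.8 MHz.
k=4: 115.4 MHz, 145.4 MHz.
Within [37.3 MHz, 114.1 MHz]: 47.6 MHz, 50.2 MHz, 80.2 MHz, 82.8 MHz, 112.8 MHz.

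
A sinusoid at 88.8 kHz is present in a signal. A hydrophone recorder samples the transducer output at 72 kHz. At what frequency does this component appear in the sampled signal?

88.8 kHz mod fs = 16.8 kHz.
16.8 kHz ≤ fs/2 = 36 kHz, appears at 16.8 kHz.

16.8 kHz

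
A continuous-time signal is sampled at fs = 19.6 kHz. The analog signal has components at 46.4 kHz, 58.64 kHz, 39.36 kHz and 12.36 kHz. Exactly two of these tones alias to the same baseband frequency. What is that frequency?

fs/2 = 9.8 kHz.
46.4 kHz mod fs = 7.2 kHz.
7.2 kHz ≤ fs/2 = 9.8 kHz, appears at 7.2 kHz.
58.64 kHz mod fs = 19.44 kHz.
19.44 kHz > fs/2 = 9.8 kHz, folds to fs − 19.44 kHz = 0.16 kHz.
39.36 kHz mod fs = 0.16 kHz.
0.16 kHz ≤ fs/2 = 9.8 kHz, appears at 0.16 kHz.
12.36 kHz > fs/2 = 9.8 kHz, folds to fs − 12.36 kHz = 7.24 kHz.
39.36 kHz and 58.64 kHz both map to 0.16 kHz.

0.16 kHz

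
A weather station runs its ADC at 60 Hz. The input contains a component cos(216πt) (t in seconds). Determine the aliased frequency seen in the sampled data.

ω = 216π rad/s → f = ω/(2π) = 108 Hz.
108 Hz mod fs = 48 Hz.
48 Hz > fs/2 = 30 Hz, folds to fs − 48 Hz = 12 Hz.

12 Hz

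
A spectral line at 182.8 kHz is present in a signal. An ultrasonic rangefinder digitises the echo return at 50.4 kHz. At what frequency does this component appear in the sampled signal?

18.8 kHz

182.8 kHz mod fs = 31.6 kHz.
31.6 kHz > fs/2 = 25.2 kHz, folds to fs − 31.6 kHz = 18.8 kHz.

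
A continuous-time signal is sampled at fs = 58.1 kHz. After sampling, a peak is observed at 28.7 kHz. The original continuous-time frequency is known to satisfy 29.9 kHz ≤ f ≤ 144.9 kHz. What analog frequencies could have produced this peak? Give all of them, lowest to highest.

86.8 kHz, 87.5 kHz, 144.9 kHz

Frequencies that alias to 28.7 kHz are k·fs ± 28.7 kHz for integer k ≥ 0.
k=0: 28.7 kHz.
k=1: 29.4 kHz, 86.8 kHz.
k=2: 87.5 kHz, 144.9 kHz.
k=3: 145.6 kHz, 203 kHz.
Within [29.9 kHz, 144.9 kHz]: 86.8 kHz, 87.5 kHz, 144.9 kHz.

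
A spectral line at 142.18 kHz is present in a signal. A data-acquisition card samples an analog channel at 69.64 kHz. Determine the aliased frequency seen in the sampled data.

142.18 kHz mod fs = 2.9 kHz.
2.9 kHz ≤ fs/2 = 34.82 kHz, appears at 2.9 kHz.

2.9 kHz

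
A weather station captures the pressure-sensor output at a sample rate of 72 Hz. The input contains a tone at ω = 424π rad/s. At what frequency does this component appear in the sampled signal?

ω = 424π rad/s → f = ω/(2π) = 212 Hz.
212 Hz mod fs = 68 Hz.
68 Hz > fs/2 = 36 Hz, folds to fs − 68 Hz = 4 Hz.

4 Hz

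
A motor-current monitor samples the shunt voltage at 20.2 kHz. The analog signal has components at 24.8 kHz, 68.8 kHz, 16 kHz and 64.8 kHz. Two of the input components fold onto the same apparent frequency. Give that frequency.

fs/2 = 10.1 kHz.
24.8 kHz mod fs = 4.6 kHz.
4.6 kHz ≤ fs/2 = 10.1 kHz, appears at 4.6 kHz.
68.8 kHz mod fs = 8.2 kHz.
8.2 kHz ≤ fs/2 = 10.1 kHz, appears at 8.2 kHz.
16 kHz > fs/2 = 10.1 kHz, folds to fs − 16 kHz = 4.2 kHz.
64.8 kHz mod fs = 4.2 kHz.
4.2 kHz ≤ fs/2 = 10.1 kHz, appears at 4.2 kHz.
16 kHz and 64.8 kHz both map to 4.2 kHz.

4.2 kHz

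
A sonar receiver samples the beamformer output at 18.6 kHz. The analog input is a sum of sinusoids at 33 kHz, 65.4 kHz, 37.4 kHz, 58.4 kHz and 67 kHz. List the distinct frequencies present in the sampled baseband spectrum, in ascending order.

0.2 kHz, 2.6 kHz, 4.2 kHz, 7.4 kHz, 9 kHz

fs/2 = 9.3 kHz.
33 kHz mod fs = 14.4 kHz.
14.4 kHz > fs/2 = 9.3 kHz, folds to fs − 14.4 kHz = 4.2 kHz.
65.4 kHz mod fs = 9.6 kHz.
9.6 kHz > fs/2 = 9.3 kHz, folds to fs − 9.6 kHz = 9 kHz.
37.4 kHz mod fs = 0.2 kHz.
0.2 kHz ≤ fs/2 = 9.3 kHz, appears at 0.2 kHz.
58.4 kHz mod fs = 2.6 kHz.
2.6 kHz ≤ fs/2 = 9.3 kHz, appears at 2.6 kHz.
67 kHz mod fs = 11.2 kHz.
11.2 kHz > fs/2 = 9.3 kHz, folds to fs − 11.2 kHz = 7.4 kHz.
Distinct values: {0.2 kHz, 2.6 kHz, 4.2 kHz, 7.4 kHz, 9 kHz}.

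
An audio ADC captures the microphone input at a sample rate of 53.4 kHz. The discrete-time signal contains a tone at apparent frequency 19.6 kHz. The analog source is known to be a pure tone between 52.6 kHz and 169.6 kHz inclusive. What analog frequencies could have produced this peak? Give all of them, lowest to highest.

Frequencies that alias to 19.6 kHz are k·fs ± 19.6 kHz for integer k ≥ 0.
k=0: 19.6 kHz.
k=1: 33.8 kHz, 73 kHz.
k=2: 87.2 kHz, 126.4 kHz.
k=3: 140.6 kHz, 179.8 kHz.
k=4: 194 kHz, 233.2 kHz.
Within [52.6 kHz, 169.6 kHz]: 73 kHz, 87.2 kHz, 126.4 kHz, 140.6 kHz.

73 kHz, 87.2 kHz, 126.4 kHz, 140.6 kHz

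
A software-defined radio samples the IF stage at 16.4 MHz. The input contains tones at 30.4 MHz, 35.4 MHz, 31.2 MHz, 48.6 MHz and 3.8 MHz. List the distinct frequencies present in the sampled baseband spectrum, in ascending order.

fs/2 = 8.2 MHz.
30.4 MHz mod fs = 14 MHz.
14 MHz > fs/2 = 8.2 MHz, folds to fs − 14 MHz = 2.4 MHz.
35.4 MHz mod fs = 2.6 MHz.
2.6 MHz ≤ fs/2 = 8.2 MHz, appears at 2.6 MHz.
31.2 MHz mod fs = 14.8 MHz.
14.8 MHz > fs/2 = 8.2 MHz, folds to fs − 14.8 MHz = 1.6 MHz.
48.6 MHz mod fs = 15.8 MHz.
15.8 MHz > fs/2 = 8.2 MHz, folds to fs − 15.8 MHz = 0.6 MHz.
3.8 MHz ≤ fs/2 = 8.2 MHz, passes unchanged.
Distinct values: {0.6 MHz, 1.6 MHz, 2.4 MHz, 2.6 MHz, 3.8 MHz}.

0.6 MHz, 1.6 MHz, 2.4 MHz, 2.6 MHz, 3.8 MHz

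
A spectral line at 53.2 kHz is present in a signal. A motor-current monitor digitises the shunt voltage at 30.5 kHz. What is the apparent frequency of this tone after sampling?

7.8 kHz

53.2 kHz mod fs = 22.7 kHz.
22.7 kHz > fs/2 = 15.25 kHz, folds to fs − 22.7 kHz = 7.8 kHz.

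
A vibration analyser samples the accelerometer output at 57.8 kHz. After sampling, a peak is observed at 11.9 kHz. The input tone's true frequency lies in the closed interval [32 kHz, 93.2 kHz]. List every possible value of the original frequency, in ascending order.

Frequencies that alias to 11.9 kHz are k·fs ± 11.9 kHz for integer k ≥ 0.
k=0: 11.9 kHz.
k=1: 45.9 kHz, 69.7 kHz.
k=2: 103.7 kHz, 127.5 kHz.
Within [32 kHz, 93.2 kHz]: 45.9 kHz, 69.7 kHz.

45.9 kHz, 69.7 kHz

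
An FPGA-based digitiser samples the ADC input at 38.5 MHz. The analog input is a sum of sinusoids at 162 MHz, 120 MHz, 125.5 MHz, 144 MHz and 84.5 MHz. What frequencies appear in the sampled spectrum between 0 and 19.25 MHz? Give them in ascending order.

fs/2 = 19.25 MHz.
162 MHz mod fs = 8 MHz.
8 MHz ≤ fs/2 = 19.25 MHz, appears at 8 MHz.
120 MHz mod fs = 4.5 MHz.
4.5 MHz ≤ fs/2 = 19.25 MHz, appears at 4.5 MHz.
125.5 MHz mod fs = 10 MHz.
10 MHz ≤ fs/2 = 19.25 MHz, appears at 10 MHz.
144 MHz mod fs = 28.5 MHz.
28.5 MHz > fs/2 = 19.25 MHz, folds to fs − 28.5 MHz = 10 MHz.
84.5 MHz mod fs = 7.5 MHz.
7.5 MHz ≤ fs/2 = 19.25 MHz, appears at 7.5 MHz.
Distinct values: {4.5 MHz, 7.5 MHz, 8 MHz, 10 MHz}.

4.5 MHz, 7.5 MHz, 8 MHz, 10 MHz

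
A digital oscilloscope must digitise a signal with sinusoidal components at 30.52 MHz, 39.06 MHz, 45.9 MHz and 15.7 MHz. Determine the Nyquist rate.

91.8 MHz

Highest-frequency component: 45.9 MHz.
Nyquist rate = 2 × 45.9 MHz = 91.8 MHz.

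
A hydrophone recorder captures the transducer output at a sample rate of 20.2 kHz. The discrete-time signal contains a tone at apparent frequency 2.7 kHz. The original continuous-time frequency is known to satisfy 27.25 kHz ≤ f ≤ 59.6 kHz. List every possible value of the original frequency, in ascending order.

Frequencies that alias to 2.7 kHz are k·fs ± 2.7 kHz for integer k ≥ 0.
k=0: 2.7 kHz.
k=1: 17.5 kHz, 22.9 kHz.
k=2: 37.7 kHz, 43.1 kHz.
k=3: 57.9 kHz, 63.3 kHz.
k=4: 78.1 kHz, 83.5 kHz.
Within [27.25 kHz, 59.6 kHz]: 37.7 kHz, 43.1 kHz, 57.9 kHz.

37.7 kHz, 43.1 kHz, 57.9 kHz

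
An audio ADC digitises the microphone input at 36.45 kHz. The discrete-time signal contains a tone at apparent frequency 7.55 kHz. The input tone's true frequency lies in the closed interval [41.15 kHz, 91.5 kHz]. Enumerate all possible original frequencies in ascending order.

44 kHz, 65.35 kHz, 80.45 kHz

Frequencies that alias to 7.55 kHz are k·fs ± 7.55 kHz for integer k ≥ 0.
k=0: 7.55 kHz.
k=1: 28.9 kHz, 44 kHz.
k=2: 65.35 kHz, 80.45 kHz.
k=3: 101.8 kHz, 116.9 kHz.
Within [41.15 kHz, 91.5 kHz]: 44 kHz, 65.35 kHz, 80.45 kHz.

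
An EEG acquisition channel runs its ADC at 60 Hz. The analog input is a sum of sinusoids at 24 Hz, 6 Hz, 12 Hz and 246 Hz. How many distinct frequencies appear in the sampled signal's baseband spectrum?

fs/2 = 30 Hz.
24 Hz ≤ fs/2 = 30 Hz, passes unchanged.
6 Hz ≤ fs/2 = 30 Hz, passes unchanged.
12 Hz ≤ fs/2 = 30 Hz, passes unchanged.
246 Hz mod fs = 6 Hz.
6 Hz ≤ fs/2 = 30 Hz, appears at 6 Hz.
Distinct values: {6 Hz, 12 Hz, 24 Hz} → 3.

3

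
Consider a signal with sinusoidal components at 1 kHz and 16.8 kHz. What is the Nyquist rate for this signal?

Highest-frequency component: 16.8 kHz.
Nyquist rate = 2 × 16.8 kHz = 33.6 kHz.

33.6 kHz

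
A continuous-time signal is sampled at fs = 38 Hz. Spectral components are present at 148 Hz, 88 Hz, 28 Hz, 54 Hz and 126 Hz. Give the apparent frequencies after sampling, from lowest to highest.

4 Hz, 10 Hz, 12 Hz, 16 Hz

fs/2 = 19 Hz.
148 Hz mod fs = 34 Hz.
34 Hz > fs/2 = 19 Hz, folds to fs − 34 Hz = 4 Hz.
88 Hz mod fs = 12 Hz.
12 Hz ≤ fs/2 = 19 Hz, appears at 12 Hz.
28 Hz > fs/2 = 19 Hz, folds to fs − 28 Hz = 10 Hz.
54 Hz mod fs = 16 Hz.
16 Hz ≤ fs/2 = 19 Hz, appears at 16 Hz.
126 Hz mod fs = 12 Hz.
12 Hz ≤ fs/2 = 19 Hz, appears at 12 Hz.
Distinct values: {4 Hz, 10 Hz, 12 Hz, 16 Hz}.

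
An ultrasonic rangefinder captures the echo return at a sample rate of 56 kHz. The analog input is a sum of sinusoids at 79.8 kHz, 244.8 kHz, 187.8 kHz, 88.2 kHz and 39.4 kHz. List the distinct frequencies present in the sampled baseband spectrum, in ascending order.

fs/2 = 28 kHz.
79.8 kHz mod fs = 23.8 kHz.
23.8 kHz ≤ fs/2 = 28 kHz, appears at 23.8 kHz.
244.8 kHz mod fs = 20.8 kHz.
20.8 kHz ≤ fs/2 = 28 kHz, appears at 20.8 kHz.
187.8 kHz mod fs = 19.8 kHz.
19.8 kHz ≤ fs/2 = 28 kHz, appears at 19.8 kHz.
88.2 kHz mod fs = 32.2 kHz.
32.2 kHz > fs/2 = 28 kHz, folds to fs − 32.2 kHz = 23.8 kHz.
39.4 kHz > fs/2 = 28 kHz, folds to fs − 39.4 kHz = 16.6 kHz.
Distinct values: {16.6 kHz, 19.8 kHz, 20.8 kHz, 23.8 kHz}.

16.6 kHz, 19.8 kHz, 20.8 kHz, 23.8 kHz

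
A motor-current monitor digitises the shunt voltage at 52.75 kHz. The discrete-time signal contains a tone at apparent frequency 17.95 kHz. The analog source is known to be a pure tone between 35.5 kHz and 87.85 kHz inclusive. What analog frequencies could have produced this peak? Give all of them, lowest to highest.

Frequencies that alias to 17.95 kHz are k·fs ± 17.95 kHz for integer k ≥ 0.
k=0: 17.95 kHz.
k=1: 34.8 kHz, 70.7 kHz.
k=2: 87.55 kHz, 123.45 kHz.
k=3: 140.3 kHz, 176.2 kHz.
Within [35.5 kHz, 87.85 kHz]: 70.7 kHz, 87.55 kHz.

70.7 kHz, 87.55 kHz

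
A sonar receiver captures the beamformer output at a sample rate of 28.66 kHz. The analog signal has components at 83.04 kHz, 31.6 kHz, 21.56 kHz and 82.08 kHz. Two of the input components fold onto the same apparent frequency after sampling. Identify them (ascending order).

fs/2 = 14.33 kHz.
83.04 kHz mod fs = 25.72 kHz.
25.72 kHz > fs/2 = 14.33 kHz, folds to fs − 25.72 kHz = 2.94 kHz.
31.6 kHz mod fs = 2.94 kHz.
2.94 kHz ≤ fs/2 = 14.33 kHz, appears at 2.94 kHz.
21.56 kHz > fs/2 = 14.33 kHz, folds to fs − 21.56 kHz = 7.1 kHz.
82.08 kHz mod fs = 24.76 kHz.
24.76 kHz > fs/2 = 14.33 kHz, folds to fs − 24.76 kHz = 3.9 kHz.
31.6 kHz and 83.04 kHz both map to 2.94 kHz.

31.6 kHz, 83.04 kHz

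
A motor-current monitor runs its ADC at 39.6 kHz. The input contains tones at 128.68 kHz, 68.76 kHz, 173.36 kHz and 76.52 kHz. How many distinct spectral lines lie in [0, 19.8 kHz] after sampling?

4

fs/2 = 19.8 kHz.
128.68 kHz mod fs = 9.88 kHz.
9.88 kHz ≤ fs/2 = 19.8 kHz, appears at 9.88 kHz.
68.76 kHz mod fs = 29.16 kHz.
29.16 kHz > fs/2 = 19.8 kHz, folds to fs − 29.16 kHz = 10.44 kHz.
173.36 kHz mod fs = 14.96 kHz.
14.96 kHz ≤ fs/2 = 19.8 kHz, appears at 14.96 kHz.
76.52 kHz mod fs = 36.92 kHz.
36.92 kHz > fs/2 = 19.8 kHz, folds to fs − 36.92 kHz = 2.68 kHz.
Distinct values: {2.68 kHz, 9.88 kHz, 10.44 kHz, 14.96 kHz} → 4.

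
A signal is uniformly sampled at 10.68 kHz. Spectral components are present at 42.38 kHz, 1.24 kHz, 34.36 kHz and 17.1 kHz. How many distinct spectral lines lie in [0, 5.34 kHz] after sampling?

4

fs/2 = 5.34 kHz.
42.38 kHz mod fs = 10.34 kHz.
10.34 kHz > fs/2 = 5.34 kHz, folds to fs − 10.34 kHz = 0.34 kHz.
1.24 kHz ≤ fs/2 = 5.34 kHz, passes unchanged.
34.36 kHz mod fs = 2.32 kHz.
2.32 kHz ≤ fs/2 = 5.34 kHz, appears at 2.32 kHz.
17.1 kHz mod fs = 6.42 kHz.
6.42 kHz > fs/2 = 5.34 kHz, folds to fs − 6.42 kHz = 4.26 kHz.
Distinct values: {0.34 kHz, 1.24 kHz, 2.32 kHz, 4.26 kHz} → 4.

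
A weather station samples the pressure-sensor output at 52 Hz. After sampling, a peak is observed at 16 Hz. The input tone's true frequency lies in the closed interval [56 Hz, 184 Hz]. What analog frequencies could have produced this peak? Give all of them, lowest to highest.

Frequencies that alias to 16 Hz are k·fs ± 16 Hz for integer k ≥ 0.
k=0: 16 Hz.
k=1: 36 Hz, 68 Hz.
k=2: 88 Hz, 120 Hz.
k=3: 140 Hz, 172 Hz.
k=4: 192 Hz, 224 Hz.
Within [56 Hz, 184 Hz]: 68 Hz, 88 Hz, 120 Hz, 140 Hz, 172 Hz.

68 Hz, 88 Hz, 120 Hz, 140 Hz, 172 Hz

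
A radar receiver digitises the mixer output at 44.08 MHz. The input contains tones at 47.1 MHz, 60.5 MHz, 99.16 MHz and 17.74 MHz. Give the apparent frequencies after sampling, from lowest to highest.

fs/2 = 22.04 MHz.
47.1 MHz mod fs = 3.02 MHz.
3.02 MHz ≤ fs/2 = 22.04 MHz, appears at 3.02 MHz.
60.5 MHz mod fs = 16.42 MHz.
16.42 MHz ≤ fs/2 = 22.04 MHz, appears at 16.42 MHz.
99.16 MHz mod fs = 11 MHz.
11 MHz ≤ fs/2 = 22.04 MHz, appears at 11 MHz.
17.74 MHz ≤ fs/2 = 22.04 MHz, passes unchanged.
Distinct values: {3.02 MHz, 11 MHz, 16.42 MHz, 17.74 MHz}.

3.02 MHz, 11 MHz, 16.42 MHz, 17.74 MHz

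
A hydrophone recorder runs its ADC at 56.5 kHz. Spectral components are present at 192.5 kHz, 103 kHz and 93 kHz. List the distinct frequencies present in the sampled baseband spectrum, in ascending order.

fs/2 = 28.25 kHz.
192.5 kHz mod fs = 23 kHz.
23 kHz ≤ fs/2 = 28.25 kHz, appears at 23 kHz.
103 kHz mod fs = 46.5 kHz.
46.5 kHz > fs/2 = 28.25 kHz, folds to fs − 46.5 kHz = 10 kHz.
93 kHz mod fs = 36.5 kHz.
36.5 kHz > fs/2 = 28.25 kHz, folds to fs − 36.5 kHz = 20 kHz.
Distinct values: {10 kHz, 20 kHz, 23 kHz}.

10 kHz, 20 kHz, 23 kHz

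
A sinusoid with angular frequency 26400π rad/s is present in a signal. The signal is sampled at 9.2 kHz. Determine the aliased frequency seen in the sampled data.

4 kHz

ω = 26400π rad/s → f = ω/(2π) = 13200 Hz = 13.2 kHz.
13.2 kHz mod fs = 4 kHz.
4 kHz ≤ fs/2 = 4.6 kHz, appears at 4 kHz.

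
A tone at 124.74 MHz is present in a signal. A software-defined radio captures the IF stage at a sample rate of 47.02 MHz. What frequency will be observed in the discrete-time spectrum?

124.74 MHz mod fs = 30.7 MHz.
30.7 MHz > fs/2 = 23.51 MHz, folds to fs − 30.7 MHz = 16.32 MHz.

16.32 MHz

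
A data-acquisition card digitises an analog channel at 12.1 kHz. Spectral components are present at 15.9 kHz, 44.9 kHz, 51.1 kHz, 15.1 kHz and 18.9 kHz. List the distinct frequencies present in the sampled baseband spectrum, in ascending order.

fs/2 = 6.05 kHz.
15.9 kHz mod fs = 3.8 kHz.
3.8 kHz ≤ fs/2 = 6.05 kHz, appears at 3.8 kHz.
44.9 kHz mod fs = 8.6 kHz.
8.6 kHz > fs/2 = 6.05 kHz, folds to fs − 8.6 kHz = 3.5 kHz.
51.1 kHz mod fs = 2.7 kHz.
2.7 kHz ≤ fs/2 = 6.05 kHz, appears at 2.7 kHz.
15.1 kHz mod fs = 3 kHz.
3 kHz ≤ fs/2 = 6.05 kHz, appears at 3 kHz.
18.9 kHz mod fs = 6.8 kHz.
6.8 kHz > fs/2 = 6.05 kHz, folds to fs − 6.8 kHz = 5.3 kHz.
Distinct values: {2.7 kHz, 3 kHz, 3.5 kHz, 3.8 kHz, 5.3 kHz}.

2.7 kHz, 3 kHz, 3.5 kHz, 3.8 kHz, 5.3 kHz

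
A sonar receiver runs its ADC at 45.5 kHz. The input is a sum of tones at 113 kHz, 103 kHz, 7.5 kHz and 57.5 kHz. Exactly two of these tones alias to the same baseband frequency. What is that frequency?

12 kHz

fs/2 = 22.75 kHz.
113 kHz mod fs = 22 kHz.
22 kHz ≤ fs/2 = 22.75 kHz, appears at 22 kHz.
103 kHz mod fs = 12 kHz.
12 kHz ≤ fs/2 = 22.75 kHz, appears at 12 kHz.
7.5 kHz ≤ fs/2 = 22.75 kHz, passes unchanged.
57.5 kHz mod fs = 12 kHz.
12 kHz ≤ fs/2 = 22.75 kHz, appears at 12 kHz.
57.5 kHz and 103 kHz both map to 12 kHz.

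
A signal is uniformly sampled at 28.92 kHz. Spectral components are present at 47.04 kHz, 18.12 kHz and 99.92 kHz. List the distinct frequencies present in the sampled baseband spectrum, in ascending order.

10.8 kHz, 13.16 kHz

fs/2 = 14.46 kHz.
47.04 kHz mod fs = 18.12 kHz.
18.12 kHz > fs/2 = 14.46 kHz, folds to fs − 18.12 kHz = 10.8 kHz.
18.12 kHz > fs/2 = 14.46 kHz, folds to fs − 18.12 kHz = 10.8 kHz.
99.92 kHz mod fs = 13.16 kHz.
13.16 kHz ≤ fs/2 = 14.46 kHz, appears at 13.16 kHz.
Distinct values: {10.8 kHz, 13.16 kHz}.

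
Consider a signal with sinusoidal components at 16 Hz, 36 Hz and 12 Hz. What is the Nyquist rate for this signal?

Highest-frequency component: 36 Hz.
Nyquist rate = 2 × 36 Hz = 72 Hz.

72 Hz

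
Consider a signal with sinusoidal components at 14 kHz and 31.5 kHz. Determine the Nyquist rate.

Highest-frequency component: 31.5 kHz.
Nyquist rate = 2 × 31.5 kHz = 63 kHz.

63 kHz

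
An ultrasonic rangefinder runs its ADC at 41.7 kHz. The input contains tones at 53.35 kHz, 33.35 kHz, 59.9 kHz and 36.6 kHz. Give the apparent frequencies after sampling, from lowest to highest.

fs/2 = 20.85 kHz.
53.35 kHz mod fs = 11.65 kHz.
11.65 kHz ≤ fs/2 = 20.85 kHz, appears at 11.65 kHz.
33.35 kHz > fs/2 = 20.85 kHz, folds to fs − 33.35 kHz = 8.35 kHz.
59.9 kHz mod fs = 18.2 kHz.
18.2 kHz ≤ fs/2 = 20.85 kHz, appears at 18.2 kHz.
36.6 kHz > fs/2 = 20.85 kHz, folds to fs − 36.6 kHz = 5.1 kHz.
Distinct values: {5.1 kHz, 8.35 kHz, 11.65 kHz, 18.2 kHz}.

5.1 kHz, 8.35 kHz, 11.65 kHz, 18.2 kHz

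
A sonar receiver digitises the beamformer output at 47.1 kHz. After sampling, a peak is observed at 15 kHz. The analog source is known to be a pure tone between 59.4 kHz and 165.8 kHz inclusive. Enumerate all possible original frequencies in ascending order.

Frequencies that alias to 15 kHz are k·fs ± 15 kHz for integer k ≥ 0.
k=0: 15 kHz.
k=1: 32.1 kHz, 62.1 kHz.
k=2: 79.2 kHz, 109.2 kHz.
k=3: 126.3 kHz, 156.3 kHz.
k=4: 173.4 kHz, 203.4 kHz.
Within [59.4 kHz, 165.8 kHz]: 62.1 kHz, 79.2 kHz, 109.2 kHz, 126.3 kHz, 156.3 kHz.

62.1 kHz, 79.2 kHz, 109.2 kHz, 126.3 kHz, 156.3 kHz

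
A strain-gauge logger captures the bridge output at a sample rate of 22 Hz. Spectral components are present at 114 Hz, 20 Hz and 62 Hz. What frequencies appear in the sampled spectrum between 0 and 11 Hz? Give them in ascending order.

2 Hz, 4 Hz

fs/2 = 11 Hz.
114 Hz mod fs = 4 Hz.
4 Hz ≤ fs/2 = 11 Hz, appears at 4 Hz.
20 Hz > fs/2 = 11 Hz, folds to fs − 20 Hz = 2 Hz.
62 Hz mod fs = 18 Hz.
18 Hz > fs/2 = 11 Hz, folds to fs − 18 Hz = 4 Hz.
Distinct values: {2 Hz, 4 Hz}.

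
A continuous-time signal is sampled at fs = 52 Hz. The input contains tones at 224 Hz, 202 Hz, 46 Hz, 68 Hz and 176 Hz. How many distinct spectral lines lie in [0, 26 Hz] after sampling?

3

fs/2 = 26 Hz.
224 Hz mod fs = 16 Hz.
16 Hz ≤ fs/2 = 26 Hz, appears at 16 Hz.
202 Hz mod fs = 46 Hz.
46 Hz > fs/2 = 26 Hz, folds to fs − 46 Hz = 6 Hz.
46 Hz > fs/2 = 26 Hz, folds to fs − 46 Hz = 6 Hz.
68 Hz mod fs = 16 Hz.
16 Hz ≤ fs/2 = 26 Hz, appears at 16 Hz.
176 Hz mod fs = 20 Hz.
20 Hz ≤ fs/2 = 26 Hz, appears at 20 Hz.
Distinct values: {6 Hz, 16 Hz, 20 Hz} → 3.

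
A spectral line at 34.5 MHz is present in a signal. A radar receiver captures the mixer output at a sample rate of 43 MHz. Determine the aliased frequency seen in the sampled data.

34.5 MHz > fs/2 = 21.5 MHz, folds to fs − 34.5 MHz = 8.5 MHz.

8.5 MHz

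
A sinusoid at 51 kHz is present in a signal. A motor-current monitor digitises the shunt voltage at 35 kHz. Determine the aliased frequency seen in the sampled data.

51 kHz mod fs = 16 kHz.
16 kHz ≤ fs/2 = 17.5 kHz, appears at 16 kHz.

16 kHz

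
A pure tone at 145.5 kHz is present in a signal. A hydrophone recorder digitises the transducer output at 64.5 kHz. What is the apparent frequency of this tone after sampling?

16.5 kHz

145.5 kHz mod fs = 16.5 kHz.
16.5 kHz ≤ fs/2 = 32.25 kHz, appears at 16.5 kHz.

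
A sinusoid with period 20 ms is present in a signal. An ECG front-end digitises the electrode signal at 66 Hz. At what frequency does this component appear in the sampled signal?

T = 20 ms → f = 1/T = 50 Hz.
50 Hz > fs/2 = 33 Hz, folds to fs − 50 Hz = 16 Hz.

16 Hz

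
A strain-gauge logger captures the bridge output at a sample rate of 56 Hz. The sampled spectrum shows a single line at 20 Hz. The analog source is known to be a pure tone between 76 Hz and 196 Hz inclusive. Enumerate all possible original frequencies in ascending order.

76 Hz, 92 Hz, 132 Hz, 148 Hz, 188 Hz

Frequencies that alias to 20 Hz are k·fs ± 20 Hz for integer k ≥ 0.
k=0: 20 Hz.
k=1: 36 Hz, 76 Hz.
k=2: 92 Hz, 132 Hz.
k=3: 148 Hz, 188 Hz.
k=4: 204 Hz, 244 Hz.
Within [76 Hz, 196 Hz]: 76 Hz, 92 Hz, 132 Hz, 148 Hz, 188 Hz.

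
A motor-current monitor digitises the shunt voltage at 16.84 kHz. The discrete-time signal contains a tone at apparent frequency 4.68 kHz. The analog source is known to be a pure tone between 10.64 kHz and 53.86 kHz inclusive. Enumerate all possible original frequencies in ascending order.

Frequencies that alias to 4.68 kHz are k·fs ± 4.68 kHz for integer k ≥ 0.
k=0: 4.68 kHz.
k=1: 12.16 kHz, 21.52 kHz.
k=2: 29 kHz, 38.36 kHz.
k=3: 45.84 kHz, 55.2 kHz.
k=4: 62.68 kHz, 72.04 kHz.
Within [10.64 kHz, 53.86 kHz]: 12.16 kHz, 21.52 kHz, 29 kHz, 38.36 kHz, 45.84 kHz.

12.16 kHz, 21.52 kHz, 29 kHz, 38.36 kHz, 45.84 kHz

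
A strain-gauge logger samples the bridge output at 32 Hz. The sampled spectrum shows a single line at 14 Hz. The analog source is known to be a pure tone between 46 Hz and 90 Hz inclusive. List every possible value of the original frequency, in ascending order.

Frequencies that alias to 14 Hz are k·fs ± 14 Hz for integer k ≥ 0.
k=0: 14 Hz.
k=1: 18 Hz, 46 Hz.
k=2: 50 Hz, 78 Hz.
k=3: 82 Hz, 110 Hz.
k=4: 114 Hz, 142 Hz.
Within [46 Hz, 90 Hz]: 46 Hz, 50 Hz, 78 Hz, 82 Hz.

46 Hz, 50 Hz, 78 Hz, 82 Hz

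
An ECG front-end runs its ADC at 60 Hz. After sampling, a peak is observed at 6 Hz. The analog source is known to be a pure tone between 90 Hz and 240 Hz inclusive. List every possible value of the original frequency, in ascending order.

114 Hz, 126 Hz, 174 Hz, 186 Hz, 234 Hz

Frequencies that alias to 6 Hz are k·fs ± 6 Hz for integer k ≥ 0.
k=0: 6 Hz.
k=1: 54 Hz, 66 Hz.
k=2: 114 Hz, 126 Hz.
k=3: 174 Hz, 186 Hz.
k=4: 234 Hz, 246 Hz.
k=5: 294 Hz, 306 Hz.
Within [90 Hz, 240 Hz]: 114 Hz, 126 Hz, 174 Hz, 186 Hz, 234 Hz.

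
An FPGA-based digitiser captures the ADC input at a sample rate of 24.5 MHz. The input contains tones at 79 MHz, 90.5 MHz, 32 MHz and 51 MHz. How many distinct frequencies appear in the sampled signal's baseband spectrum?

fs/2 = 12.25 MHz.
79 MHz mod fs = 5.5 MHz.
5.5 MHz ≤ fs/2 = 12.25 MHz, appears at 5.5 MHz.
90.5 MHz mod fs = 17 MHz.
17 MHz > fs/2 = 12.25 MHz, folds to fs − 17 MHz = 7.5 MHz.
32 MHz mod fs = 7.5 MHz.
7.5 MHz ≤ fs/2 = 12.25 MHz, appears at 7.5 MHz.
51 MHz mod fs = 2 MHz.
2 MHz ≤ fs/2 = 12.25 MHz, appears at 2 MHz.
Distinct values: {2 MHz, 5.5 MHz, 7.5 MHz} → 3.

3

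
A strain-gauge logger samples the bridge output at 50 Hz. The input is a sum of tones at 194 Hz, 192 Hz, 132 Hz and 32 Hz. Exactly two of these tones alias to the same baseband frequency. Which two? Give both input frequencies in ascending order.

fs/2 = 25 Hz.
194 Hz mod fs = 44 Hz.
44 Hz > fs/2 = 25 Hz, folds to fs − 44 Hz = 6 Hz.
192 Hz mod fs = 42 Hz.
42 Hz > fs/2 = 25 Hz, folds to fs − 42 Hz = 8 Hz.
132 Hz mod fs = 32 Hz.
32 Hz > fs/2 = 25 Hz, folds to fs − 32 Hz = 18 Hz.
32 Hz > fs/2 = 25 Hz, folds to fs − 32 Hz = 18 Hz.
32 Hz and 132 Hz both map to 18 Hz.

32 Hz, 132 Hz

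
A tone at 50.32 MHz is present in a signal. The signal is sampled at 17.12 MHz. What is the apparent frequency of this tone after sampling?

1.04 MHz

50.32 MHz mod fs = 16.08 MHz.
16.08 MHz > fs/2 = 8.56 MHz, folds to fs − 16.08 MHz = 1.04 MHz.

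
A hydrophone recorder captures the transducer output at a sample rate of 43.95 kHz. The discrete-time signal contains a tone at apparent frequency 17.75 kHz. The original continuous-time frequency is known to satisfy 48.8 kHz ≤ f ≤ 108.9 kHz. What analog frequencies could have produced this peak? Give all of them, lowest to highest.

61.7 kHz, 70.15 kHz, 105.65 kHz

Frequencies that alias to 17.75 kHz are k·fs ± 17.75 kHz for integer k ≥ 0.
k=0: 17.75 kHz.
k=1: 26.2 kHz, 61.7 kHz.
k=2: 70.15 kHz, 105.65 kHz.
k=3: 114.1 kHz, 149.6 kHz.
Within [48.8 kHz, 108.9 kHz]: 61.7 kHz, 70.15 kHz, 105.65 kHz.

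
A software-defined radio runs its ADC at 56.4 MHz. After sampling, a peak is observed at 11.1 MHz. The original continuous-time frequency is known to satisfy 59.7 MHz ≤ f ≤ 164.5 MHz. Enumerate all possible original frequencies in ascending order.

67.5 MHz, 101.7 MHz, 123.9 MHz, 158.1 MHz

Frequencies that alias to 11.1 MHz are k·fs ± 11.1 MHz for integer k ≥ 0.
k=0: 11.1 MHz.
k=1: 45.3 MHz, 67.5 MHz.
k=2: 101.7 MHz, 123.9 MHz.
k=3: 158.1 MHz, 180.3 MHz.
k=4: 214.5 MHz, 236.7 MHz.
Within [59.7 MHz, 164.5 MHz]: 67.5 MHz, 101.7 MHz, 123.9 MHz, 158.1 MHz.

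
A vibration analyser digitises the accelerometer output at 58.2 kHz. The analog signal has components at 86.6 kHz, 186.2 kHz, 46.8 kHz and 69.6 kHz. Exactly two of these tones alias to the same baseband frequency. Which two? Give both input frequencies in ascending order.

46.8 kHz, 69.6 kHz

fs/2 = 29.1 kHz.
86.6 kHz mod fs = 28.4 kHz.
28.4 kHz ≤ fs/2 = 29.1 kHz, appears at 28.4 kHz.
186.2 kHz mod fs = 11.6 kHz.
11.6 kHz ≤ fs/2 = 29.1 kHz, appears at 11.6 kHz.
46.8 kHz > fs/2 = 29.1 kHz, folds to fs − 46.8 kHz = 11.4 kHz.
69.6 kHz mod fs = 11.4 kHz.
11.4 kHz ≤ fs/2 = 29.1 kHz, appears at 11.4 kHz.
46.8 kHz and 69.6 kHz both map to 11.4 kHz.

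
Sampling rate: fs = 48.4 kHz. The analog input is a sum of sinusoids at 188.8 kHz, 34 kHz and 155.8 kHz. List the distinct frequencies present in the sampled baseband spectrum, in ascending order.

fs/2 = 24.2 kHz.
188.8 kHz mod fs = 43.6 kHz.
43.6 kHz > fs/2 = 24.2 kHz, folds to fs − 43.6 kHz = 4.8 kHz.
34 kHz > fs/2 = 24.2 kHz, folds to fs − 34 kHz = 14.4 kHz.
155.8 kHz mod fs = 10.6 kHz.
10.6 kHz ≤ fs/2 = 24.2 kHz, appears at 10.6 kHz.
Distinct values: {4.8 kHz, 10.6 kHz, 14.4 kHz}.

4.8 kHz, 10.6 kHz, 14.4 kHz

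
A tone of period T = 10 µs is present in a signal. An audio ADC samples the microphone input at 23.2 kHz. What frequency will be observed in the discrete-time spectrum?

T = 10 µs → f = 1/T = 100 kHz.
100 kHz mod fs = 7.2 kHz.
7.2 kHz ≤ fs/2 = 11.6 kHz, appears at 7.2 kHz.

7.2 kHz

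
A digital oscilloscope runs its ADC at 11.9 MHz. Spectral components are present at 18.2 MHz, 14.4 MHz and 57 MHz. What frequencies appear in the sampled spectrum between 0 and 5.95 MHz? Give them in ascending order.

2.5 MHz, 5.6 MHz

fs/2 = 5.95 MHz.
18.2 MHz mod fs = 6.3 MHz.
6.3 MHz > fs/2 = 5.95 MHz, folds to fs − 6.3 MHz = 5.6 MHz.
14.4 MHz mod fs = 2.5 MHz.
2.5 MHz ≤ fs/2 = 5.95 MHz, appears at 2.5 MHz.
57 MHz mod fs = 9.4 MHz.
9.4 MHz > fs/2 = 5.95 MHz, folds to fs − 9.4 MHz = 2.5 MHz.
Distinct values: {2.5 MHz, 5.6 MHz}.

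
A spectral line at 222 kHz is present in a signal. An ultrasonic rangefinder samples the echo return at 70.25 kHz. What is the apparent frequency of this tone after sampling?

222 kHz mod fs = 11.25 kHz.
11.25 kHz ≤ fs/2 = 35.125 kHz, appears at 11.25 kHz.

11.25 kHz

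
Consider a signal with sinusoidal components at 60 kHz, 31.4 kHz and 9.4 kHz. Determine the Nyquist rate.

Highest-frequency component: 60 kHz.
Nyquist rate = 2 × 60 kHz = 120 kHz.

120 kHz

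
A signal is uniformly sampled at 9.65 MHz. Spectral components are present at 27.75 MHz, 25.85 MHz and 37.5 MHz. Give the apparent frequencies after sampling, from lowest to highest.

fs/2 = 4.825 MHz.
27.75 MHz mod fs = 8.45 MHz.
8.45 MHz > fs/2 = 4.825 MHz, folds to fs − 8.45 MHz = 1.2 MHz.
25.85 MHz mod fs = 6.55 MHz.
6.55 MHz > fs/2 = 4.825 MHz, folds to fs − 6.55 MHz = 3.1 MHz.
37.5 MHz mod fs = 8.55 MHz.
8.55 MHz > fs/2 = 4.825 MHz, folds to fs − 8.55 MHz = 1.1 MHz.
Distinct values: {1.1 MHz, 1.2 MHz, 3.1 MHz}.

1.1 MHz, 1.2 MHz, 3.1 MHz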